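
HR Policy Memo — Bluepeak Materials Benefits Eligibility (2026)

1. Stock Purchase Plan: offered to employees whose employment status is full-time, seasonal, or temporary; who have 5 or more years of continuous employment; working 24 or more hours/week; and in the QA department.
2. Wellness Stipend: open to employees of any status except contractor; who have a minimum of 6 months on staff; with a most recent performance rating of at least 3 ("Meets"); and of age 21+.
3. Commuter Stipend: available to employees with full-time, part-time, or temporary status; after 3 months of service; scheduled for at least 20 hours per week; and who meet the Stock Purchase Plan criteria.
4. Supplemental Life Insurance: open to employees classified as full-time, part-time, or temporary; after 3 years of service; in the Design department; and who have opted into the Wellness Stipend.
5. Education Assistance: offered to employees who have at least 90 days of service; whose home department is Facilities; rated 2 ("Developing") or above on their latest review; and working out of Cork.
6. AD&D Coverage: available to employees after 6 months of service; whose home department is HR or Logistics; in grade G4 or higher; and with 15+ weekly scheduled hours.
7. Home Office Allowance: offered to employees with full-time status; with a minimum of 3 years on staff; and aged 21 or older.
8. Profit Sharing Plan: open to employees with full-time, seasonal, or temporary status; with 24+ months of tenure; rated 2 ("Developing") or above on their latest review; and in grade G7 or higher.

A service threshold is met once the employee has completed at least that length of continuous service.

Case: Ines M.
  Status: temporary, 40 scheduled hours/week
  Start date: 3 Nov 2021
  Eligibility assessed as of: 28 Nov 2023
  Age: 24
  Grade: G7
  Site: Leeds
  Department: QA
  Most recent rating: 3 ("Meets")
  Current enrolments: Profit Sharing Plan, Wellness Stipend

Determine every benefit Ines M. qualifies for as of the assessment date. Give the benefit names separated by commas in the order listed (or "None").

Service from 3 Nov 2021 to 28 Nov 2023: 755 days.
Stock Purchase Plan — status temporary ✓; service 755 days < 5 years (≈1825 days) ✗ → not eligible.
Wellness Stipend — status temporary ✓ (not excluded); service 755 days ≥ 6 months (≈180 days) ✓; rating 3 ≥ 3 ✓; age 24 ≥ 21 ✓ → eligible.
Commuter Stipend — status temporary ✓; service 755 days ≥ 3 months (≈90 days) ✓; 40 hrs/wk ≥ 20 ✓; not eligible for Stock Purchase Plan ✗ → not eligible.
Supplemental Life Insurance — status temporary ✓; service 755 days < 3 years (≈1095 days) ✗ → not eligible.
Education Assistance — service 755 days ≥ 90 days ✓; dept QA ✗ → not eligible.
AD&D Coverage — service 755 days ≥ 6 months (≈180 days) ✓; dept QA ✗ → not eligible.
Home Office Allowance — status temporary ✗ (requires full-time) → not eligible.
Profit Sharing Plan — status temporary ✓; service 755 days ≥ 24 months (≈720 days) ✓; rating 3 ≥ 2 ✓; grade G7 ≥ G7 ✓ → eligible.

Wellness Stipend, Profit Sharing Plan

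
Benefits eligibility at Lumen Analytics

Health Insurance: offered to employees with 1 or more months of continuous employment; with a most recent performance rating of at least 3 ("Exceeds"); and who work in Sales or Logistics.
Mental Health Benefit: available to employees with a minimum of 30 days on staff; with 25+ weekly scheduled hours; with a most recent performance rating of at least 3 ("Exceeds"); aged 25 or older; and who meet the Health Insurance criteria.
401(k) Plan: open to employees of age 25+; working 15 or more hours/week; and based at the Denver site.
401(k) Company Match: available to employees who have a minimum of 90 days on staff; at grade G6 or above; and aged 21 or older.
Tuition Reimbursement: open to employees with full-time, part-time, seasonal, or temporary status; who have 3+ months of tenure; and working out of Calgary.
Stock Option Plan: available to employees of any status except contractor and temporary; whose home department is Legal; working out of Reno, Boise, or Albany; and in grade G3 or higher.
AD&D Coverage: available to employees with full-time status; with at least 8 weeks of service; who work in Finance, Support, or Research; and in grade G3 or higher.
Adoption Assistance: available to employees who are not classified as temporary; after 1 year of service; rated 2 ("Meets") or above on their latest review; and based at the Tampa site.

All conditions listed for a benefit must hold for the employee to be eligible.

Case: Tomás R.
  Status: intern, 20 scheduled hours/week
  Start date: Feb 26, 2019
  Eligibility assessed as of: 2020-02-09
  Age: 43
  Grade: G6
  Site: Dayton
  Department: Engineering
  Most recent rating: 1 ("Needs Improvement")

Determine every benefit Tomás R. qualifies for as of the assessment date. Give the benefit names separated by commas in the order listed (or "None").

Service from Feb 26, 2019 to 2020-02-09: 348 days.
Health Insurance — service 348 days ≥ 1 month (≈30 days) ✓; rating 1 < 3 ✗ → not eligible.
Mental Health Benefit — service 348 days ≥ 30 days ✓; 20 hrs/wk < 25 ✗ → not eligible.
401(k) Plan — age 43 ≥ 25 ✓; 20 hrs/wk ≥ 15 ✓; site Dayton ✗ (not Denver) → not eligible.
401(k) Company Match — service 348 days ≥ 90 days ✓; grade G6 ≥ G6 ✓; age 43 ≥ 21 ✓ → eligible.
Tuition Reimbursement — status intern ✗ (requires full-time, part-time, seasonal, or temporary) → not eligible.
Stock Option Plan — status intern ✓ (not excluded); dept Engineering ✗ → not eligible.
AD&D Coverage — status intern ✗ (requires full-time) → not eligible.
Adoption Assistance — status intern ✓ (not excluded); service 348 days < 1 year (≈365 days) ✗ → not eligible.

401(k) Company Match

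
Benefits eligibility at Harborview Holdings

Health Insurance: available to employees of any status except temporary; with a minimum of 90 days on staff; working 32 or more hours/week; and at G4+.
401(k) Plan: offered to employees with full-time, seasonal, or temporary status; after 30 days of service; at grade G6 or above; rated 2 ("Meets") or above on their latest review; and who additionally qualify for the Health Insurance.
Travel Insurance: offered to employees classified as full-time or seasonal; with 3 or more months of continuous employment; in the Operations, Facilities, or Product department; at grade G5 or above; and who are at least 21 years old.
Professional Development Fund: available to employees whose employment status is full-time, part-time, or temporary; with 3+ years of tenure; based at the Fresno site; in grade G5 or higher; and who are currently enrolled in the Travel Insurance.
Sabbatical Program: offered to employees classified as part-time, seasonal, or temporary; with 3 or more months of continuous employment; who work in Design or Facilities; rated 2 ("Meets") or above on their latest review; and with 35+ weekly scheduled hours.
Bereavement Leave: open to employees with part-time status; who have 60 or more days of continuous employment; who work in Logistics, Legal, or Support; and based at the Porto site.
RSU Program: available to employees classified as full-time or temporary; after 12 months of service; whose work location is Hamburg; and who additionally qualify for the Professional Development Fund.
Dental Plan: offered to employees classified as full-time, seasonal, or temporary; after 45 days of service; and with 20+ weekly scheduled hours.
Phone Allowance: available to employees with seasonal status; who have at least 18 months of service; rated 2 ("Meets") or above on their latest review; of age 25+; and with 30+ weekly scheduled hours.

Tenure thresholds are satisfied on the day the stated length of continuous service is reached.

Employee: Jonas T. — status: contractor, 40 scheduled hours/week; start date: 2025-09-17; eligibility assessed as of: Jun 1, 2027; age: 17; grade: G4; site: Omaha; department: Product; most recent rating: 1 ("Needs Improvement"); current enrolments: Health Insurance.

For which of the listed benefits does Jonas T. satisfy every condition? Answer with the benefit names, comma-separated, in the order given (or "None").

Service from 2025-09-17 to Jun 1, 2027: 622 days.
Health Insurance — status contractor ✓ (not excluded); service 622 days ≥ 90 days ✓; 40 hrs/wk ≥ 32 ✓; grade G4 ≥ G4 ✓ → eligible.
401(k) Plan — status contractor ✗ (requires full-time, seasonal, or temporary) → not eligible.
Travel Insurance — status contractor ✗ (requires full-time or seasonal) → not eligible.
Professional Development Fund — status contractor ✗ (requires full-time, part-time, or temporary) → not eligible.
Sabbatical Program — status contractor ✗ (requires part-time, seasonal, or temporary) → not eligible.
Bereavement Leave — status contractor ✗ (requires part-time) → not eligible.
RSU Program — status contractor ✗ (requires full-time or temporary) → not eligible.
Dental Plan — status contractor ✗ (requires full-time, seasonal, or temporary) → not eligible.
Phone Allowance — status contractor ✗ (requires seasonal) → not eligible.

Health Insurance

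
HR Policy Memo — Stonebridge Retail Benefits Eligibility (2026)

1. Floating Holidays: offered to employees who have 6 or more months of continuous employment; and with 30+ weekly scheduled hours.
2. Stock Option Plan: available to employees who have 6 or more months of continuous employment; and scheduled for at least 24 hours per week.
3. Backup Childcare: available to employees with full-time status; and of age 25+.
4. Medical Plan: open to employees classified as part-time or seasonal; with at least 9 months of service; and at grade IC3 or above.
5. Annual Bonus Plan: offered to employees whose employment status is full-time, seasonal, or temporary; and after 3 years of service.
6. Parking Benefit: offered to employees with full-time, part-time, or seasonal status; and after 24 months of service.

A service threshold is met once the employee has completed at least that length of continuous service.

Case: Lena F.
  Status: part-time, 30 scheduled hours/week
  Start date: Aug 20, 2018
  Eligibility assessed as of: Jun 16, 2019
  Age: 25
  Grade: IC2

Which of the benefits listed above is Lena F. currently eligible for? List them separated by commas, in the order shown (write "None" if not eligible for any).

Service from Aug 20, 2018 to Jun 16, 2019: 300 days.
Floating Holidays — service 300 days ≥ 6 months (≈180 days) ✓; 30 hrs/wk ≥ 30 ✓ → eligible.
Stock Option Plan — service 300 days ≥ 6 months (≈180 days) ✓; 30 hrs/wk ≥ 24 ✓ → eligible.
Backup Childcare — status part-time ✗ (requires full-time) → not eligible.
Medical Plan — status part-time ✓; service 300 days ≥ 9 months (≈270 days) ✓; grade IC2 < IC3 ✗ → not eligible.
Annual Bonus Plan — status part-time ✗ (requires full-time, seasonal, or temporary) → not eligible.
Parking Benefit — status part-time ✓; service 300 days < 24 months (≈720 days) ✗ → not eligible.

Floating Holidays, Stock Option Plan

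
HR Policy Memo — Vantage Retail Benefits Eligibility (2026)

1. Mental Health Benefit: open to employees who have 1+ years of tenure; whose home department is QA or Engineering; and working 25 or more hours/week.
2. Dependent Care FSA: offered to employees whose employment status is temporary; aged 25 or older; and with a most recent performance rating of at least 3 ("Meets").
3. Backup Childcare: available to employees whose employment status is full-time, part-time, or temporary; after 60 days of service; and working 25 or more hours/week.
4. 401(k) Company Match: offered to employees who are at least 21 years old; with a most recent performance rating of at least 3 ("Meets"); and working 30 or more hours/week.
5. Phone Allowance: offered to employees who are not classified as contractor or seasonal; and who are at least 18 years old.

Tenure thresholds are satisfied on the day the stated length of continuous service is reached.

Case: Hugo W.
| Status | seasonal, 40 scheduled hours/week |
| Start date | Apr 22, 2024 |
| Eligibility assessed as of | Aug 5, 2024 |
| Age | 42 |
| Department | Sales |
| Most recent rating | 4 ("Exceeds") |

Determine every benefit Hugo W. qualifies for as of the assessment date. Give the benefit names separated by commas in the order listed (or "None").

Service from Apr 22, 2024 to Aug 5, 2024: 105 days.
Mental Health Benefit — service 105 days < 1 year (≈365 days) ✗ → not eligible.
Dependent Care FSA — status seasonal ✗ (requires temporary) → not eligible.
Backup Childcare — status seasonal ✗ (requires full-time, part-time, or temporary) → not eligible.
401(k) Company Match — age 42 ≥ 21 ✓; rating 4 ≥ 3 ✓; 40 hrs/wk ≥ 30 ✓ → eligible.
Phone Allowance — status seasonal ✗ (excluded) → not eligible.

401(k) Company Match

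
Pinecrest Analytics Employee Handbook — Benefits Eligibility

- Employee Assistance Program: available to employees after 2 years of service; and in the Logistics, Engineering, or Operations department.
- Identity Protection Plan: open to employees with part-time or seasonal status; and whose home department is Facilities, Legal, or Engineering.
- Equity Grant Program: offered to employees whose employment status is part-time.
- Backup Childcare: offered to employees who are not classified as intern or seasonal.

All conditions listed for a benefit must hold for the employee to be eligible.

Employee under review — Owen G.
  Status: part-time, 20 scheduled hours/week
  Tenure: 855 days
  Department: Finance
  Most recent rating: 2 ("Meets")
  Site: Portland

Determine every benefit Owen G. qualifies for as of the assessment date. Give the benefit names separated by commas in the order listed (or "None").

Equity Grant Program, Backup Childcare

Employee Assistance Program — service 855 days ≥ 2 years (≈730 days) ✓; dept Finance ✗ → not eligible.
Identity Protection Plan — status part-time ✓; dept Finance ✗ → not eligible.
Equity Grant Program — status part-time ✓ → eligible.
Backup Childcare — status part-time ✓ (not excluded) → eligible.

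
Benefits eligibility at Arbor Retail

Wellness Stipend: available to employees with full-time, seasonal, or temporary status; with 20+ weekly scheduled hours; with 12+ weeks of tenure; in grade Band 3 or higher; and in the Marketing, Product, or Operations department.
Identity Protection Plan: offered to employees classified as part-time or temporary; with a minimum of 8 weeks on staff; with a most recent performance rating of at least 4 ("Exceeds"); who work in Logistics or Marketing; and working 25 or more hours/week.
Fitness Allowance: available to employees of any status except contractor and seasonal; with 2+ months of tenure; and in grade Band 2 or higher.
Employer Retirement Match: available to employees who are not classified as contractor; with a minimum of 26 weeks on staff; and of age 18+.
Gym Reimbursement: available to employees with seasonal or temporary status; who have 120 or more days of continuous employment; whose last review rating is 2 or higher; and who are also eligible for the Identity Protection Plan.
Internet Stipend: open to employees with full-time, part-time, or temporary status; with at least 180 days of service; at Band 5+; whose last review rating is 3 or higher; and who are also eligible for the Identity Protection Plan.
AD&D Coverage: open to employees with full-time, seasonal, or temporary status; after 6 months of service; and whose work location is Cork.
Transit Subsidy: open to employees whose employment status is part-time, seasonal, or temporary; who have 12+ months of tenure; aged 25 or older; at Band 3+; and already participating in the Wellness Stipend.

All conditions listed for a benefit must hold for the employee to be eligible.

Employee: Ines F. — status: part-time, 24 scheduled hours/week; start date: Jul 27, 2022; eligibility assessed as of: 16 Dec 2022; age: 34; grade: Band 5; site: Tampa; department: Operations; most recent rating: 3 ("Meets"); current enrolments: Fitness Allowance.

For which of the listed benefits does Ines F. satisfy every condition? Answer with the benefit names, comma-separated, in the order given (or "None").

Service from Jul 27, 2022 to 16 Dec 2022: 142 days.
Wellness Stipend — status part-time ✗ (requires full-time, seasonal, or temporary) → not eligible.
Identity Protection Plan — status part-time ✓; service 142 days ≥ 8 weeks (≈56 days) ✓; rating 3 < 4 ✗ → not eligible.
Fitness Allowance — status part-time ✓ (not excluded); service 142 days ≥ 2 months (≈60 days) ✓; grade Band 5 ≥ Band 2 ✓ → eligible.
Employer Retirement Match — status part-time ✓ (not excluded); service 142 days < 26 weeks (≈182 days) ✗ → not eligible.
Gym Reimbursement — status part-time ✗ (requires seasonal or temporary) → not eligible.
Internet Stipend — status part-time ✓; service 142 days < 180 days ✗ → not eligible.
AD&D Coverage — status part-time ✗ (requires full-time, seasonal, or temporary) → not eligible.
Transit Subsidy — status part-time ✓; service 142 days < 12 months (≈360 days) ✗ → not eligible.

Fitness Allowance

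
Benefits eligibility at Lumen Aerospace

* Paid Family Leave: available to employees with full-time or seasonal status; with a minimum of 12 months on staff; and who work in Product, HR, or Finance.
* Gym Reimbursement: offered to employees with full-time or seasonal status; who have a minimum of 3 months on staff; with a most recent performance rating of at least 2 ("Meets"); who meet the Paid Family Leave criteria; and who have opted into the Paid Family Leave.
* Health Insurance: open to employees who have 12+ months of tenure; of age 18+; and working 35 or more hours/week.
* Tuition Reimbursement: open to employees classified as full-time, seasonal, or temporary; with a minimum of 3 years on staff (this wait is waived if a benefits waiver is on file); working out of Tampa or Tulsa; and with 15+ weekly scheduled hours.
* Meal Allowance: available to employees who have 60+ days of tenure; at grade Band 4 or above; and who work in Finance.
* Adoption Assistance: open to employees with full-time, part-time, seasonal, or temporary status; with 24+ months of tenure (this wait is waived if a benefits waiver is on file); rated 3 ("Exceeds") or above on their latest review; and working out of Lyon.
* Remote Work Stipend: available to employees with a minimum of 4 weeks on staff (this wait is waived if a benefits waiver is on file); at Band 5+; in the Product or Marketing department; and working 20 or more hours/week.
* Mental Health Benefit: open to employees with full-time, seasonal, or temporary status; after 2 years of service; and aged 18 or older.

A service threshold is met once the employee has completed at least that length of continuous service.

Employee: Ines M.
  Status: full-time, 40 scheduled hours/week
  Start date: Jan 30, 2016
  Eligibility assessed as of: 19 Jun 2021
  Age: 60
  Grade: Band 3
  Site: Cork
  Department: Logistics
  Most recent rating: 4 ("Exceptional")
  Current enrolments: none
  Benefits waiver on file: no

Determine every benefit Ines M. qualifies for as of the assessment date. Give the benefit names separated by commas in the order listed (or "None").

Service from Jan 30, 2016 to 19 Jun 2021: 1967 days.
Paid Family Leave — status full-time ✓; service 1967 days ≥ 12 months (≈360 days) ✓; dept Logistics ✗ → not eligible.
Gym Reimbursement — status full-time ✓; service 1967 days ≥ 3 months (≈90 days) ✓; rating 4 ≥ 2 ✓; not eligible for Paid Family Leave ✗ → not eligible.
Health Insurance — service 1967 days ≥ 12 months (≈360 days) ✓; age 60 ≥ 18 ✓; 40 hrs/wk ≥ 35 ✓ → eligible.
Tuition Reimbursement — status full-time ✓; no waiver, service 1967 days ≥ 3 years (≈1095 days) ✓; site Cork ✗ (not Tampa or Tulsa) → not eligible.
Meal Allowance — service 1967 days ≥ 60 days ✓; grade Band 3 < Band 4 ✗ → not eligible.
Adoption Assistance — status full-time ✓; no waiver, service 1967 days ≥ 24 months (≈720 days) ✓; rating 4 ≥ 3 ✓; site Cork ✗ (not Lyon) → not eligible.
Remote Work Stipend — no waiver, service 1967 days ≥ 4 weeks (≈28 days) ✓; grade Band 3 < Band 5 ✗ → not eligible.
Mental Health Benefit — status full-time ✓; service 1967 days ≥ 2 years (≈730 days) ✓; age 60 ≥ 18 ✓ → eligible.

Health Insurance, Mental Health Benefit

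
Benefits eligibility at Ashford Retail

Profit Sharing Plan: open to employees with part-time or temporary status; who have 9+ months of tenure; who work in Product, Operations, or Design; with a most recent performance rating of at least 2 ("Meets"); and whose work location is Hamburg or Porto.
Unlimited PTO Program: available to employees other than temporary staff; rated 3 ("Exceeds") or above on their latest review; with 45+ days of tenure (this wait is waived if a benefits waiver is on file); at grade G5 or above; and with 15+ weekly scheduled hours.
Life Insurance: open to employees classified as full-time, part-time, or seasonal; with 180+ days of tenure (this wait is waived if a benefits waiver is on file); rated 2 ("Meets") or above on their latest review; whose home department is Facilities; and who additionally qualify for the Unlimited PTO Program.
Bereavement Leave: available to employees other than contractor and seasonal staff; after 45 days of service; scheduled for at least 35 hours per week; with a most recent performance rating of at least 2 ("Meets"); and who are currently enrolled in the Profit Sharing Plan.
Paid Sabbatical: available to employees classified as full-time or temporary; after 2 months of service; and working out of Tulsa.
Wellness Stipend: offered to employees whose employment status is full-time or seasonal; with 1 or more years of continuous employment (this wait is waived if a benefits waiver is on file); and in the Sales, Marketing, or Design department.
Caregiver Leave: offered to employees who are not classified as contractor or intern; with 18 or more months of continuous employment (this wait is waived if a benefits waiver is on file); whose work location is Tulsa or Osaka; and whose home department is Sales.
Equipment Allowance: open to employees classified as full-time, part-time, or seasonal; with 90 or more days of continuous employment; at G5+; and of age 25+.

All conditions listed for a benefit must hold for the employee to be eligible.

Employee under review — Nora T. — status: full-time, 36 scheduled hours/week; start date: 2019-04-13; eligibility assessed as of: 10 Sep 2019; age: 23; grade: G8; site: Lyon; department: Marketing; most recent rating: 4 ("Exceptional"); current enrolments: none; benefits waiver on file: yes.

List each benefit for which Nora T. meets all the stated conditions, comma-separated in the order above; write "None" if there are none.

Unlimited PTO Program, Wellness Stipend

Service from 2019-04-13 to 10 Sep 2019: 150 days.
Profit Sharing Plan — status full-time ✗ (requires part-time or temporary) → not eligible.
Unlimited PTO Program — status full-time ✓ (not excluded); rating 4 ≥ 3 ✓; benefits waiver on file ✓; grade G8 ≥ G5 ✓; 36 hrs/wk ≥ 15 ✓ → eligible.
Life Insurance — status full-time ✓; benefits waiver on file ✓; rating 4 ≥ 2 ✓; dept Marketing ✗ → not eligible.
Bereavement Leave — status full-time ✓ (not excluded); service 150 days ≥ 45 days ✓; 36 hrs/wk ≥ 35 ✓; rating 4 ≥ 2 ✓; not enrolled in Profit Sharing Plan ✗ → not eligible.
Paid Sabbatical — status full-time ✓; service 150 days ≥ 2 months (≈60 days) ✓; site Lyon ✗ (not Tulsa) → not eligible.
Wellness Stipend — status full-time ✓; benefits waiver on file ✓; dept Marketing ✓ → eligible.
Caregiver Leave — status full-time ✓ (not excluded); benefits waiver on file ✓; site Lyon ✗ (not Tulsa or Osaka) → not eligible.
Equipment Allowance — status full-time ✓; service 150 days ≥ 90 days ✓; grade G8 ≥ G5 ✓; age 23 < 25 ✗ → not eligible.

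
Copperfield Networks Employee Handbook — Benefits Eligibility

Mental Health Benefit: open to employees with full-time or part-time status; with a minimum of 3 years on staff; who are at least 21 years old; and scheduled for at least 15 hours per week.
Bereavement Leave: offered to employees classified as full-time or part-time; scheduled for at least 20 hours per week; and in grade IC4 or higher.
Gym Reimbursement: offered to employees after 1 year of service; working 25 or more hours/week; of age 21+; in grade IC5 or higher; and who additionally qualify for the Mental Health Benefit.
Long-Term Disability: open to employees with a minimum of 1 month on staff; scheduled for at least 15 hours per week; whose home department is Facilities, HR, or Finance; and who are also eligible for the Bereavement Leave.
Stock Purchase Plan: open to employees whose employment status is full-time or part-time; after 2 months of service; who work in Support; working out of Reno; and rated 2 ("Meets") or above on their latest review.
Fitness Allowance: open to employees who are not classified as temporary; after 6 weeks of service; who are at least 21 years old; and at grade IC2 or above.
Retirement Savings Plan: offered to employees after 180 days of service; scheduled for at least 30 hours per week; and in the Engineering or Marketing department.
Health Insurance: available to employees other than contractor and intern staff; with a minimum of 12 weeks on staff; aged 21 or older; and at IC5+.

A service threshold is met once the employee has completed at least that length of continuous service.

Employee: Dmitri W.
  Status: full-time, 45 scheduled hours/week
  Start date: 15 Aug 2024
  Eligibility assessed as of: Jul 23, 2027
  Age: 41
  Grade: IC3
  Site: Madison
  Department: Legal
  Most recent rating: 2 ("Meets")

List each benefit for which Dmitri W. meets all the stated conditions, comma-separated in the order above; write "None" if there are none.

Fitness Allowance

Service from 15 Aug 2024 to Jul 23, 2027: 1072 days.
Mental Health Benefit — status full-time ✓; service 1072 days < 3 years (≈1095 days) ✗ → not eligible.
Bereavement Leave — status full-time ✓; 45 hrs/wk ≥ 20 ✓; grade IC3 < IC4 ✗ → not eligible.
Gym Reimbursement — service 1072 days ≥ 1 year (≈365 days) ✓; 45 hrs/wk ≥ 25 ✓; age 41 ≥ 21 ✓; grade IC3 < IC5 ✗ → not eligible.
Long-Term Disability — service 1072 days ≥ 1 month (≈30 days) ✓; 45 hrs/wk ≥ 15 ✓; dept Legal ✗ → not eligible.
Stock Purchase Plan — status full-time ✓; service 1072 days ≥ 2 months (≈60 days) ✓; dept Legal ✗ → not eligible.
Fitness Allowance — status full-time ✓ (not excluded); service 1072 days ≥ 6 weeks (≈42 days) ✓; age 41 ≥ 21 ✓; grade IC3 ≥ IC2 ✓ → eligible.
Retirement Savings Plan — service 1072 days ≥ 180 days ✓; 45 hrs/wk ≥ 30 ✓; dept Legal ✗ → not eligible.
Health Insurance — status full-time ✓ (not excluded); service 1072 days ≥ 12 weeks (≈84 days) ✓; age 41 ≥ 21 ✓; grade IC3 < IC5 ✗ → not eligible.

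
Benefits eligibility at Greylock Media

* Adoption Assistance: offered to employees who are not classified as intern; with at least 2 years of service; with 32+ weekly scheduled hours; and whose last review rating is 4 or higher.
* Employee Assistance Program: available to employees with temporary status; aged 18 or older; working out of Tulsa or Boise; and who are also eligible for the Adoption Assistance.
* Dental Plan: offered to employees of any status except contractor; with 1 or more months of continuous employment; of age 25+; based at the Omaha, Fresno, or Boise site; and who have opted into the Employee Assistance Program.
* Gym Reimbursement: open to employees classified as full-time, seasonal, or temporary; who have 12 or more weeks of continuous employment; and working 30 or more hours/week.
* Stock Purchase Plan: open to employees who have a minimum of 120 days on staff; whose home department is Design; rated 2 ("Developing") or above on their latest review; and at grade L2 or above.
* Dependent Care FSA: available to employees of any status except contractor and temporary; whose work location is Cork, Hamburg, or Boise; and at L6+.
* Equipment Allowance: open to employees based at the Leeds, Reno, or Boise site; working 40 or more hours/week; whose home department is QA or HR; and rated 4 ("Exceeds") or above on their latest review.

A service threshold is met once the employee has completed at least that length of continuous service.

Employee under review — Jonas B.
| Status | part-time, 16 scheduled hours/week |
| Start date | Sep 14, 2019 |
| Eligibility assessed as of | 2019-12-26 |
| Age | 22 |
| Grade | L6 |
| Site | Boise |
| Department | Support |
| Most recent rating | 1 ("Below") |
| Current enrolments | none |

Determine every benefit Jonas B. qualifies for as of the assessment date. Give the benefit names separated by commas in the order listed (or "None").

Service from Sep 14, 2019 to 2019-12-26: 103 days.
Adoption Assistance — status part-time ✓ (not excluded); service 103 days < 2 years (≈730 days) ✗ → not eligible.
Employee Assistance Program — status part-time ✗ (requires temporary) → not eligible.
Dental Plan — status part-time ✓ (not excluded); service 103 days ≥ 1 month (≈30 days) ✓; age 22 < 25 ✗ → not eligible.
Gym Reimbursement — status part-time ✗ (requires full-time, seasonal, or temporary) → not eligible.
Stock Purchase Plan — service 103 days < 120 days ✗ → not eligible.
Dependent Care FSA — status part-time ✓ (not excluded); site Boise ✓; grade L6 ≥ L6 ✓ → eligible.
Equipment Allowance — site Boise ✓; 16 hrs/wk < 40 ✗ → not eligible.

Dependent Care FSA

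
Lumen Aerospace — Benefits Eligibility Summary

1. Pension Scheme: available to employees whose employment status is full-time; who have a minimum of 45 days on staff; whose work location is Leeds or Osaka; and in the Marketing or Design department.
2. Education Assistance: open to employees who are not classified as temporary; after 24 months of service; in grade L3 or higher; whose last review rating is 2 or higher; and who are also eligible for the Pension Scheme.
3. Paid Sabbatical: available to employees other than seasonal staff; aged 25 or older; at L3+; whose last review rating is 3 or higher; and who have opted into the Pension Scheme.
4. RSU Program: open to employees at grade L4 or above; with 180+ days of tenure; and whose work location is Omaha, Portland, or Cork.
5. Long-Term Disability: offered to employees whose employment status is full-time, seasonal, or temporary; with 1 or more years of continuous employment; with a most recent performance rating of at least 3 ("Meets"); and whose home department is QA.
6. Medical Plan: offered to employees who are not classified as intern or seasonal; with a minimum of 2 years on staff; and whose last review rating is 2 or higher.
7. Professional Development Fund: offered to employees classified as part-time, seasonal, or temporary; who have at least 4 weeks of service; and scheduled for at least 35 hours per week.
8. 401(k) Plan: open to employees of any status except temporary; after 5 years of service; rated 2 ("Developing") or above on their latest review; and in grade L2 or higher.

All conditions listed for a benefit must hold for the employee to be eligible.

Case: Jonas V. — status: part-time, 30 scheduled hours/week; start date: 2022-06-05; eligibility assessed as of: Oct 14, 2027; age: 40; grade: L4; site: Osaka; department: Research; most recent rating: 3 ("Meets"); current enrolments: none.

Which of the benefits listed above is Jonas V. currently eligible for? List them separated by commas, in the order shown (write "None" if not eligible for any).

Medical Plan, 401(k) Plan

Service from 2022-06-05 to Oct 14, 2027: 1957 days.
Pension Scheme — status part-time ✗ (requires full-time) → not eligible.
Education Assistance — status part-time ✓ (not excluded); service 1957 days ≥ 24 months (≈720 days) ✓; grade L4 ≥ L3 ✓; rating 3 ≥ 2 ✓; not eligible for Pension Scheme ✗ → not eligible.
Paid Sabbatical — status part-time ✓ (not excluded); age 40 ≥ 25 ✓; grade L4 ≥ L3 ✓; rating 3 ≥ 3 ✓; not enrolled in Pension Scheme ✗ → not eligible.
RSU Program — grade L4 ≥ L4 ✓; service 1957 days ≥ 180 days ✓; site Osaka ✗ (not Omaha, Portland, or Cork) → not eligible.
Long-Term Disability — status part-time ✗ (requires full-time, seasonal, or temporary) → not eligible.
Medical Plan — status part-time ✓ (not excluded); service 1957 days ≥ 2 years (≈730 days) ✓; rating 3 ≥ 2 ✓ → eligible.
Professional Development Fund — status part-time ✓; service 1957 days ≥ 4 weeks (≈28 days) ✓; 30 hrs/wk < 35 ✗ → not eligible.
401(k) Plan — status part-time ✓ (not excluded); service 1957 days ≥ 5 years (≈1825 days) ✓; rating 3 ≥ 2 ✓; grade L4 ≥ L2 ✓ → eligible.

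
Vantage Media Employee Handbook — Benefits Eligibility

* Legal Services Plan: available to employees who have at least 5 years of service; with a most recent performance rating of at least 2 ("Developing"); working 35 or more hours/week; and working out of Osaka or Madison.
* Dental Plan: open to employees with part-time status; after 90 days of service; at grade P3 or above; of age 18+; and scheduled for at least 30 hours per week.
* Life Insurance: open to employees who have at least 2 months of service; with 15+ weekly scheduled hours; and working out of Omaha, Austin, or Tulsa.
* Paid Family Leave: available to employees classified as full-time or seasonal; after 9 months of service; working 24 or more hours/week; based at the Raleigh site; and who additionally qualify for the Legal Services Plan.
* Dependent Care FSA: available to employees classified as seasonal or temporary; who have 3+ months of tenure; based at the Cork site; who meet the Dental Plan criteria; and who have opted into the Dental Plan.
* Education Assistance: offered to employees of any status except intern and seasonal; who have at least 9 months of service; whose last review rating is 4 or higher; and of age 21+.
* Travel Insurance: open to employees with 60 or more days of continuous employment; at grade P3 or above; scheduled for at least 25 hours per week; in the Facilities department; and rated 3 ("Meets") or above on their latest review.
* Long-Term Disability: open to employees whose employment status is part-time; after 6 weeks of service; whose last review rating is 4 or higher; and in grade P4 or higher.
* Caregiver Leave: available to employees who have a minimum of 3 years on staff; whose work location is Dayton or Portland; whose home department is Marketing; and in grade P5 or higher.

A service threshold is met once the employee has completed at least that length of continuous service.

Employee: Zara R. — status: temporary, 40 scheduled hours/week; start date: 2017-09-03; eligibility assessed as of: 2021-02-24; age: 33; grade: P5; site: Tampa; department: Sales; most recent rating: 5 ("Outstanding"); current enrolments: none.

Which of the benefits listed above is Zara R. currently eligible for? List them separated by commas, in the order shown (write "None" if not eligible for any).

Education Assistance

Service from 2017-09-03 to 2021-02-24: 1270 days.
Legal Services Plan — service 1270 days < 5 years (≈1825 days) ✗ → not eligible.
Dental Plan — status temporary ✗ (requires part-time) → not eligible.
Life Insurance — service 1270 days ≥ 2 months (≈60 days) ✓; 40 hrs/wk ≥ 15 ✓; site Tampa ✗ (not Omaha, Austin, or Tulsa) → not eligible.
Paid Family Leave — status temporary ✗ (requires full-time or seasonal) → not eligible.
Dependent Care FSA — status temporary ✓; service 1270 days ≥ 3 months (≈90 days) ✓; site Tampa ✗ (not Cork) → not eligible.
Education Assistance — status temporary ✓ (not excluded); service 1270 days ≥ 9 months (≈270 days) ✓; rating 5 ≥ 4 ✓; age 33 ≥ 21 ✓ → eligible.
Travel Insurance — service 1270 days ≥ 60 days ✓; grade P5 ≥ P3 ✓; 40 hrs/wk ≥ 25 ✓; dept Sales ✗ → not eligible.
Long-Term Disability — status temporary ✗ (requires part-time) → not eligible.
Caregiver Leave — service 1270 days ≥ 3 years (≈1095 days) ✓; site Tampa ✗ (not Dayton or Portland) → not eligible.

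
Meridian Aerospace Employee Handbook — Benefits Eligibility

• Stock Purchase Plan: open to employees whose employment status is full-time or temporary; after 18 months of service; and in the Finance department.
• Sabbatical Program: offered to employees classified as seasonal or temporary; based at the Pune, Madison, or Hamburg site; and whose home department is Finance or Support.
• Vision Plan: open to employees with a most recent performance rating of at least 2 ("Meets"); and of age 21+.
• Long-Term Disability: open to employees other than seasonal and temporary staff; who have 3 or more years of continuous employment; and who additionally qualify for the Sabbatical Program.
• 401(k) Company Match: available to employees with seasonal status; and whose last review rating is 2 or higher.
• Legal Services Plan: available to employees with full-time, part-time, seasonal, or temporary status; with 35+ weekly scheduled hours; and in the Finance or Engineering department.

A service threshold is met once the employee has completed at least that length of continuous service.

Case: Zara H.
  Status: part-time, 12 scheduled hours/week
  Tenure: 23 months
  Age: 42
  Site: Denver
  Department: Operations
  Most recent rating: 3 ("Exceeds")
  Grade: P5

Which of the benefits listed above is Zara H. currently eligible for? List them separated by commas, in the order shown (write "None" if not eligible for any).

Stock Purchase Plan — status part-time ✗ (requires full-time or temporary) → not eligible.
Sabbatical Program — status part-time ✗ (requires seasonal or temporary) → not eligible.
Vision Plan — rating 3 ≥ 2 ✓; age 42 ≥ 21 ✓ → eligible.
Long-Term Disability — status part-time ✓ (not excluded); service 23 months < 3 years (≈1095 days) ✗ → not eligible.
401(k) Company Match — status part-time ✗ (requires seasonal) → not eligible.
Legal Services Plan — status part-time ✓; 12 hrs/wk < 35 ✗ → not eligible.

Vision Plan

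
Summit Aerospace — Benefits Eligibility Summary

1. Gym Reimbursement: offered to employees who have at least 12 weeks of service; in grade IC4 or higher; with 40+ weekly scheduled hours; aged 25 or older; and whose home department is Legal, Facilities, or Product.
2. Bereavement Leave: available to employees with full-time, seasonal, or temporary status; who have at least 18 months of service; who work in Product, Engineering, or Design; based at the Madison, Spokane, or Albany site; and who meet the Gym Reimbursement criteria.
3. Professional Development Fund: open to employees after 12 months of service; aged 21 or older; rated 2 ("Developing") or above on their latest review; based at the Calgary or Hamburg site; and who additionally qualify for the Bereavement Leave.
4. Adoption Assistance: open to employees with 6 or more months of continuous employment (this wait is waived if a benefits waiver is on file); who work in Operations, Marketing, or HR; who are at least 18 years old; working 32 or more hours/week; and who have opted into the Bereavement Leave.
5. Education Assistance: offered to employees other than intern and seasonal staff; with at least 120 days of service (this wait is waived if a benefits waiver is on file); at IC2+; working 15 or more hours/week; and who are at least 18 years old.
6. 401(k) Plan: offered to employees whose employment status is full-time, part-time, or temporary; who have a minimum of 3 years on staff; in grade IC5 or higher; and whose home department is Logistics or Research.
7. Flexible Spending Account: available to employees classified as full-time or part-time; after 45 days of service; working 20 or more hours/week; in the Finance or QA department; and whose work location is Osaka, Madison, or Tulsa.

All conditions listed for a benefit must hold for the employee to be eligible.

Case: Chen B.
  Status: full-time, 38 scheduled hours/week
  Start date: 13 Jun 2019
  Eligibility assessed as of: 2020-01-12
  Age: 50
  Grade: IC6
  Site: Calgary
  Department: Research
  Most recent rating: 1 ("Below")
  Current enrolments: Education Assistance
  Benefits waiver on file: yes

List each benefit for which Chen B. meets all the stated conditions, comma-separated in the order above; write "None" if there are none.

Service from 13 Jun 2019 to 2020-01-12: 213 days.
Gym Reimbursement — service 213 days ≥ 12 weeks (≈84 days) ✓; grade IC6 ≥ IC4 ✓; 38 hrs/wk < 40 ✗ → not eligible.
Bereavement Leave — status full-time ✓; service 213 days < 18 months (≈540 days) ✗ → not eligible.
Professional Development Fund — service 213 days < 12 months (≈360 days) ✗ → not eligible.
Adoption Assistance — benefits waiver on file ✓; dept Research ✗ → not eligible.
Education Assistance — status full-time ✓ (not excluded); benefits waiver on file ✓; grade IC6 ≥ IC2 ✓; 38 hrs/wk ≥ 15 ✓; age 50 ≥ 18 ✓ → eligible.
401(k) Plan — status full-time ✓; service 213 days < 3 years (≈1095 days) ✗ → not eligible.
Flexible Spending Account — status full-time ✓; service 213 days ≥ 45 days ✓; 38 hrs/wk ≥ 20 ✓; dept Research ✗ → not eligible.

Education Assistance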